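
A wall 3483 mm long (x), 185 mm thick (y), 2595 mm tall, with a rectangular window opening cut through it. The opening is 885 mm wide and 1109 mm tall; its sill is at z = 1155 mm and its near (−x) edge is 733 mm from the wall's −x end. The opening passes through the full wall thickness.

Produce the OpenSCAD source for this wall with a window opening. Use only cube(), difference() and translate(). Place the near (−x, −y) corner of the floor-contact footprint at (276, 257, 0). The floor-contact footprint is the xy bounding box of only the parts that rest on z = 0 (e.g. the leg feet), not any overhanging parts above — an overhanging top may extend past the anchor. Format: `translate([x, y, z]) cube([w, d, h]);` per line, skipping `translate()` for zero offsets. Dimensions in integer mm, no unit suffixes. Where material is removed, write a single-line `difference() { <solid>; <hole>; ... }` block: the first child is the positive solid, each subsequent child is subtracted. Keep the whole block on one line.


difference() { translate([276, 257, 0]) cube([3483, 185, 2595]); translate([1009, 257, 1155]) cube([885, 185, 1109]); }


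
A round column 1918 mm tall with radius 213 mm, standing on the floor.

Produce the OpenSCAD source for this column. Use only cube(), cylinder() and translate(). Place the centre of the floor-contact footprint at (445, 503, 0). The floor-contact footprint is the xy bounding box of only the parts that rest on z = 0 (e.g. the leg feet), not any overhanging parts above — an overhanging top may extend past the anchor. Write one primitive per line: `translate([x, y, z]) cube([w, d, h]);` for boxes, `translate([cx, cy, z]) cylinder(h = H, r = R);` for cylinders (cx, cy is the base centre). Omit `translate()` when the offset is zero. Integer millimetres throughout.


translate([445, 503, 0]) cylinder(h = 1918, r = 213);


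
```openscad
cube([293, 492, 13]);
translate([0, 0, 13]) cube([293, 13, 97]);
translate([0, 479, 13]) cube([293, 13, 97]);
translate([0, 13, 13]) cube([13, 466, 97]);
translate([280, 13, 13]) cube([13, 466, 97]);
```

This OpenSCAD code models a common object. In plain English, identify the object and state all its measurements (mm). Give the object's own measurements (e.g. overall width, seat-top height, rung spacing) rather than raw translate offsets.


An open-topped rectangular box: outside dimensions 293×492×110 mm, with a uniform wall and base thickness of 13 mm. The base is a full 293×492 slab on the floor; four walls sit on top of the base. The front and back walls (the −y and +y sides) span the full width; the two side walls fit between them.


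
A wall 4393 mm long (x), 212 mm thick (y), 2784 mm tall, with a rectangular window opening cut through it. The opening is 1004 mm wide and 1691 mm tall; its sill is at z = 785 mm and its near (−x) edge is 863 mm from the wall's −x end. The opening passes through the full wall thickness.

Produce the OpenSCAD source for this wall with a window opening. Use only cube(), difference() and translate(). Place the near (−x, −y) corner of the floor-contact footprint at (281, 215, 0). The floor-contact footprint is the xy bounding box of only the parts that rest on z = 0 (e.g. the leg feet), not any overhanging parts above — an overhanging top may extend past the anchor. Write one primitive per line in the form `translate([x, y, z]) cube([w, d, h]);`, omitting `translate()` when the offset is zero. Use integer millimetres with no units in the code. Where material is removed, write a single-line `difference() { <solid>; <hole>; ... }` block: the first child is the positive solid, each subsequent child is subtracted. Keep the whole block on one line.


difference() { translate([281, 215, 0]) cube([4393, 212, 2784]); translate([1144, 215, 785]) cube([1004, 212, 1691]); }


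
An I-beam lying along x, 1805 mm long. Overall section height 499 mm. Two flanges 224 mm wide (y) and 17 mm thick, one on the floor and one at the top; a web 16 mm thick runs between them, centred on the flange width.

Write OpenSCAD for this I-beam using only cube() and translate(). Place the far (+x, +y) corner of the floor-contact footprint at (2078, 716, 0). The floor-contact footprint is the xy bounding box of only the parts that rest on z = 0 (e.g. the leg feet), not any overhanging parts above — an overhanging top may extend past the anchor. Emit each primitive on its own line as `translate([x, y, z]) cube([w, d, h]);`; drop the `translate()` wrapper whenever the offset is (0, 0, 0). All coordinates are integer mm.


translate([273, 492, 0]) cube([1805, 224, 17]);
translate([273, 596, 17]) cube([1805, 16, 465]);
translate([273, 492, 482]) cube([1805, 224, 17]);


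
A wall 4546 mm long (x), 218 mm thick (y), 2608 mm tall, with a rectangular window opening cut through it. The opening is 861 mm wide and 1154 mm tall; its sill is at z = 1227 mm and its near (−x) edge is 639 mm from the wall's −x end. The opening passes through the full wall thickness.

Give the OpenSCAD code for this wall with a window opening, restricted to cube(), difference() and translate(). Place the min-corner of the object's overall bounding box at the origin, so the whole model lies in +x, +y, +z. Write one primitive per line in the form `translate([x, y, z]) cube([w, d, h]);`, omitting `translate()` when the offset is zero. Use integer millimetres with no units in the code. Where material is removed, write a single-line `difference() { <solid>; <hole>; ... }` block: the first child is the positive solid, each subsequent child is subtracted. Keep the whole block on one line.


difference() { cube([4546, 218, 2608]); translate([639, 0, 1227]) cube([861, 218, 1154]); }


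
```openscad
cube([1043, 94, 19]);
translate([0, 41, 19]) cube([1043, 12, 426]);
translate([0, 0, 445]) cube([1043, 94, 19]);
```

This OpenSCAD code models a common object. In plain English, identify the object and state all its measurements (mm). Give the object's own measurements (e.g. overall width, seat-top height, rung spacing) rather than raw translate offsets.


An I-beam lying along x, 1043 mm long. Overall section height 464 mm. Two flanges 94 mm wide (y) and 19 mm thick, one on the floor and one at the top; a web 12 mm thick runs between them, centred on the flange width.


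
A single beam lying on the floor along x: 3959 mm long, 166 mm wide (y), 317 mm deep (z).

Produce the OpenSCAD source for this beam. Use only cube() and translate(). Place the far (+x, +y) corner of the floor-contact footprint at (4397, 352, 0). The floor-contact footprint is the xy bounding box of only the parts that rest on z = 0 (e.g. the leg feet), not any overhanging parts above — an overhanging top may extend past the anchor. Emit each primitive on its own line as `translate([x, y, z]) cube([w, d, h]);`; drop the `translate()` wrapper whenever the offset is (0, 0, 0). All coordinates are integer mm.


translate([438, 186, 0]) cube([3959, 166, 317]);


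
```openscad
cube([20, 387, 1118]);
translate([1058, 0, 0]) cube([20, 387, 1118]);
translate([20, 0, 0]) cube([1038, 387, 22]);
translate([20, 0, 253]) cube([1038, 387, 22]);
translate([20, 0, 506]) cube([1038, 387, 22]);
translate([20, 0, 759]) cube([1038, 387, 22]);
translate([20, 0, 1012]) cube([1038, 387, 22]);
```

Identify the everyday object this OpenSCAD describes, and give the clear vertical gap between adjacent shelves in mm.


A bookshelf. The clear shelf gap is 231 mm.

Two tall side panels with 5 horizontal boards between them — a bookshelf. The first two shelf undersides are at z = 0 and z = 253; with shelf thickness 22, the clear gap is 253 − 0 − 22 = 231 mm.


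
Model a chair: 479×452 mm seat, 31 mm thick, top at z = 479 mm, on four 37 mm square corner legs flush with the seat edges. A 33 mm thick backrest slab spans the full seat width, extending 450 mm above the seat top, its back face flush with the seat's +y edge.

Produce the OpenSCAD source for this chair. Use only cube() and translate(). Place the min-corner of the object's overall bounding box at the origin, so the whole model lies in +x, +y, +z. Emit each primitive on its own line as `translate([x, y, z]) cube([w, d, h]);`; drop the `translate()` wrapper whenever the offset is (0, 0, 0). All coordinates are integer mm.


translate([0, 0, 448]) cube([479, 452, 31]);
cube([37, 37, 448]);
translate([442, 0, 0]) cube([37, 37, 448]);
translate([0, 415, 0]) cube([37, 37, 448]);
translate([442, 415, 0]) cube([37, 37, 448]);
translate([0, 419, 479]) cube([479, 33, 450]);


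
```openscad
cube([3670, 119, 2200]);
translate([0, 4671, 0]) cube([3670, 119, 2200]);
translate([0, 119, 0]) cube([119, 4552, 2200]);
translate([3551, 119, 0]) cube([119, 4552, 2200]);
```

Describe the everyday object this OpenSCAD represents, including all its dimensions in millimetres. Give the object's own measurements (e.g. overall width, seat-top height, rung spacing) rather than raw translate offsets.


The wall frame of a small rectangular building: four walls, each 2200 mm tall and 119 mm thick, enclosing a footprint 3670 mm (x) by 4790 mm (y) outside-to-outside, with no floor or roof. The front and back walls (the −y and +y sides) span the full width; the two side walls fit between them.


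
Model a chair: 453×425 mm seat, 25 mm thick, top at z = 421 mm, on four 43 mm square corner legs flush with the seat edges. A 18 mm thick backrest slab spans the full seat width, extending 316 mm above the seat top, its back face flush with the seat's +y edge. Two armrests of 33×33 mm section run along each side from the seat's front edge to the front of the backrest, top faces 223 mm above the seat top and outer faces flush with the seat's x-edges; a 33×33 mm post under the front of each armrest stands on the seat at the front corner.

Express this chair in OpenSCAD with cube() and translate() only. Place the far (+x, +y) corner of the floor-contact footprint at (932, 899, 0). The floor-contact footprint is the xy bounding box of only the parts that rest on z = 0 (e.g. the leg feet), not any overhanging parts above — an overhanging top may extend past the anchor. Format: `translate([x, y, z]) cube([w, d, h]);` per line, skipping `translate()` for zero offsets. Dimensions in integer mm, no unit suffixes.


translate([479, 474, 396]) cube([453, 425, 25]);
translate([479, 474, 0]) cube([43, 43, 396]);
translate([889, 474, 0]) cube([43, 43, 396]);
translate([479, 856, 0]) cube([43, 43, 396]);
translate([889, 856, 0]) cube([43, 43, 396]);
translate([479, 881, 421]) cube([453, 18, 316]);
translate([479, 474, 611]) cube([33, 407, 33]);
translate([899, 474, 611]) cube([33, 407, 33]);
translate([479, 474, 421]) cube([33, 33, 190]);
translate([899, 474, 421]) cube([33, 33, 190]);


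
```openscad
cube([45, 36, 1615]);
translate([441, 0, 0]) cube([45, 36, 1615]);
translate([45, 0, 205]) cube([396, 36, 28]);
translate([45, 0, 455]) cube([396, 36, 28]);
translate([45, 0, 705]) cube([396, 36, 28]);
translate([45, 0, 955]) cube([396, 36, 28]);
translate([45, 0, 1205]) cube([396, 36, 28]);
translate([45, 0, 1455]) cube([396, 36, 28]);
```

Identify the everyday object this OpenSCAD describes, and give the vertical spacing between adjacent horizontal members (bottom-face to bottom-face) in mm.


A ladder. The rung spacing is 250 mm.

Two tall 45×36 posts with 6 short bars between them — a ladder. Adjacent rungs sit at z = 205 and z = 455, so the spacing is 455 − 205 = 250 mm.


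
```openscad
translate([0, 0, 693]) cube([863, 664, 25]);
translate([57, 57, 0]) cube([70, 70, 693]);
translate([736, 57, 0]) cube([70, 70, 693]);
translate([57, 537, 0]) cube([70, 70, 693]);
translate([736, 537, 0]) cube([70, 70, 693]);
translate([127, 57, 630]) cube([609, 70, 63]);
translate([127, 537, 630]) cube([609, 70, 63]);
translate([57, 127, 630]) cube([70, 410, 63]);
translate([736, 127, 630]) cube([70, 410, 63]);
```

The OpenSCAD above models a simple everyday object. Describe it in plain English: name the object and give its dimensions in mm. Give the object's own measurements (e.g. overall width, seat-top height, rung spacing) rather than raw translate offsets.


A rectangular dining table. The top is 863×664×25 mm with its upper surface at z = 718 mm. It stands on four 70×70 mm square legs, each inset 57 mm from the nearest pair of top edges, running from the floor to the underside of the top. Four apron rails, 70 mm thick and 63 mm tall, run between adjacent legs with their top edges flush with the underside of the top and their outer faces flush with the legs' outer faces.


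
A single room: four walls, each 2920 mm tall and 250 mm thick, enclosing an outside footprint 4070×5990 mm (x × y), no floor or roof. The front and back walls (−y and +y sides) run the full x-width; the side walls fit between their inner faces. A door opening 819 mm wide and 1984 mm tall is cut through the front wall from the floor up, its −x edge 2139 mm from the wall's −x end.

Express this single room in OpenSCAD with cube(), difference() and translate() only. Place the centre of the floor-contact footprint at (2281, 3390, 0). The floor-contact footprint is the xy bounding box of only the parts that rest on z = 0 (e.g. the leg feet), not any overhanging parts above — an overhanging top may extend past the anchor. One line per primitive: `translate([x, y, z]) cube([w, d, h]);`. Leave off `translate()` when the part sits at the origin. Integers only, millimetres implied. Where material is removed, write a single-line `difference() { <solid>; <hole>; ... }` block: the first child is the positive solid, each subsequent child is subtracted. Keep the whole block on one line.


difference() { translate([246, 395, 0]) cube([4070, 250, 2920]); translate([2385, 395, 0]) cube([819, 250, 1984]); }
translate([246, 6135, 0]) cube([4070, 250, 2920]);
translate([246, 645, 0]) cube([250, 5490, 2920]);
translate([4066, 645, 0]) cube([250, 5490, 2920]);


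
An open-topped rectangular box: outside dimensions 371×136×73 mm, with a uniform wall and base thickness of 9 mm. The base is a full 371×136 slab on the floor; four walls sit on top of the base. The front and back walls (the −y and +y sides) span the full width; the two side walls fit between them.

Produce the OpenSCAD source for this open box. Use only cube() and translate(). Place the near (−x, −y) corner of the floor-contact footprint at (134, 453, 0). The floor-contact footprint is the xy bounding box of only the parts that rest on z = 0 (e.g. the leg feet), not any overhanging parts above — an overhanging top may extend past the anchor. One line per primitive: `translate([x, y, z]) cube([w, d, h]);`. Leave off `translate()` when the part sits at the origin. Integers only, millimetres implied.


translate([134, 453, 0]) cube([371, 136, 9]);
translate([134, 453, 9]) cube([371, 9, 64]);
translate([134, 580, 9]) cube([371, 9, 64]);
translate([134, 462, 9]) cube([9, 118, 64]);
translate([496, 462, 9]) cube([9, 118, 64]);


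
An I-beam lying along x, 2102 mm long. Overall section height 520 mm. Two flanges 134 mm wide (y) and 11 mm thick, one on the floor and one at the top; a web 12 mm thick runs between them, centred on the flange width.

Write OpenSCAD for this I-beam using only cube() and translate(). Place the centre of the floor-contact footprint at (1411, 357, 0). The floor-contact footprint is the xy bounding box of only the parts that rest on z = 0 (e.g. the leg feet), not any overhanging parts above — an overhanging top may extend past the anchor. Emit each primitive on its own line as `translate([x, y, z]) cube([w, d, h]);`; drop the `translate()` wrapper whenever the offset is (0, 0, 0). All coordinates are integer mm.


translate([360, 290, 0]) cube([2102, 134, 11]);
translate([360, 351, 11]) cube([2102, 12, 498]);
translate([360, 290, 509]) cube([2102, 134, 11]);


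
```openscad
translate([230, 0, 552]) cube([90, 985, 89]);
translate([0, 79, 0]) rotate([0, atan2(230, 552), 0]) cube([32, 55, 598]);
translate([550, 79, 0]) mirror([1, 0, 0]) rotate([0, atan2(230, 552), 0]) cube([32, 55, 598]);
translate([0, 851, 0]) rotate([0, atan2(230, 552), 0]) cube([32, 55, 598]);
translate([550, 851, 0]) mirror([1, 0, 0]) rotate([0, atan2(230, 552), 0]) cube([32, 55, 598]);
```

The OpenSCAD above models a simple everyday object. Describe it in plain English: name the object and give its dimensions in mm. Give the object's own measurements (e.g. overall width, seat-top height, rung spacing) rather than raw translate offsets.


A sawhorse. A 90×985×89 mm beam (x, y, z) sits on two A-frame leg pairs. Each pair is two raked legs of 32×55 mm section (55 mm along y) splaying symmetrically in x. Each leg rises 552 mm vertically over 230 mm of horizontal reach and is 598 mm long along its own axis. Every leg's outer bottom edge rests on the floor and its outer top edge meets a bottom edge of the beam — the left legs (tilting toward +x) meet the beam's −x bottom edge, the right legs (their mirror images, tilting toward −x) meet its +x bottom edge — so the leg tops tuck under the beam, the beam's underside is 552 mm above the floor, and the feet are 550 mm apart outside-to-outside with the beam centred between them. The two leg pairs are set in 79 mm from either end of the beam.


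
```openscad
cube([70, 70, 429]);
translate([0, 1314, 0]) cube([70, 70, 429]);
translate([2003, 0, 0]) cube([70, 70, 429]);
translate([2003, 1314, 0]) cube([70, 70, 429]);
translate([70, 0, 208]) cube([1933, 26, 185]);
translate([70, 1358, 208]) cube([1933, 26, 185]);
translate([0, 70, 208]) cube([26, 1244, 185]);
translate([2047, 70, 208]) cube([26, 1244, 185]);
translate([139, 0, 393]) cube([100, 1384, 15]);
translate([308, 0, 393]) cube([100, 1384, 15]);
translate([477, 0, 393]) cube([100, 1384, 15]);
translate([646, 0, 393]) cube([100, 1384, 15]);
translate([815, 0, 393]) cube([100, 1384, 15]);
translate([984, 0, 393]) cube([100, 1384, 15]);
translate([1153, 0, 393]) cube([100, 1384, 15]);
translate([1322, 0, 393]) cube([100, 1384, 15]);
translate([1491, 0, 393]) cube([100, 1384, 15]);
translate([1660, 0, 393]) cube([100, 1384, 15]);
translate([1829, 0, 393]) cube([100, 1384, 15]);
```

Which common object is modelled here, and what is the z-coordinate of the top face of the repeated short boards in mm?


A bed frame. The slat-top height is 408 mm.

Four posts, four rails, and a row of slats — a bed frame. Slats sit on the rails at z = 208 + 185 = 393; with slat thickness 15, the top is 408 mm.


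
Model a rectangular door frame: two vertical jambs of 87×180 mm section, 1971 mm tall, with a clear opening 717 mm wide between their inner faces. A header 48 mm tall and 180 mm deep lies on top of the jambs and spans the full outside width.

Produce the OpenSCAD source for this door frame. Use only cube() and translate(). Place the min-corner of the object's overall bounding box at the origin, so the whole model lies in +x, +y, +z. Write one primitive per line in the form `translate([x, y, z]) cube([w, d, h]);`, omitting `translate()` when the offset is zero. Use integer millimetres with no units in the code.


cube([87, 180, 1971]);
translate([804, 0, 0]) cube([87, 180, 1971]);
translate([0, 0, 1971]) cube([891, 180, 48]);


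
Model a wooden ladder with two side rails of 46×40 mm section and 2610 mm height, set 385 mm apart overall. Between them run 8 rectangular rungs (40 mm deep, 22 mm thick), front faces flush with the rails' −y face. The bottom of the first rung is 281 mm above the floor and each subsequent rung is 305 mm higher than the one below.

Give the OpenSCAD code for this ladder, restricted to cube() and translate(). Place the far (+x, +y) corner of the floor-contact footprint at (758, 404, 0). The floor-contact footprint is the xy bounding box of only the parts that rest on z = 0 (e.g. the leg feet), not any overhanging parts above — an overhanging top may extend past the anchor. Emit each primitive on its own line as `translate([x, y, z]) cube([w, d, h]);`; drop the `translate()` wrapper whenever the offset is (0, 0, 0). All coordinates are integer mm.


translate([373, 364, 0]) cube([46, 40, 2610]);
translate([712, 364, 0]) cube([46, 40, 2610]);
translate([419, 364, 281]) cube([293, 40, 22]);
translate([419, 364, 586]) cube([293, 40, 22]);
translate([419, 364, 891]) cube([293, 40, 22]);
translate([419, 364, 1196]) cube([293, 40, 22]);
translate([419, 364, 1501]) cube([293, 40, 22]);
translate([419, 364, 1806]) cube([293, 40, 22]);
translate([419, 364, 2111]) cube([293, 40, 22]);
translate([419, 364, 2416]) cube([293, 40, 22]);


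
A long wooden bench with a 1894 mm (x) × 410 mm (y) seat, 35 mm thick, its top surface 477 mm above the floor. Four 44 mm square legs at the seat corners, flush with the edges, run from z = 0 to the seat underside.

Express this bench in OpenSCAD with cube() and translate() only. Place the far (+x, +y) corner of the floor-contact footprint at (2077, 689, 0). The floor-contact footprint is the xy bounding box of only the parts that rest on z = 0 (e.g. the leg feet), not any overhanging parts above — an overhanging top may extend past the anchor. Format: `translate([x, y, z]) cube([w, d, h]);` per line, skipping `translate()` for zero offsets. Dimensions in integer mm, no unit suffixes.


// leg_h = 477 − 35 = 442
translate([183, 279, 442]) cube([1894, 410, 35]);
translate([183, 279, 0]) cube([44, 44, 442]);
translate([183, 645, 0]) cube([44, 44, 442]);
translate([2033, 279, 0]) cube([44, 44, 442]);
translate([2033, 645, 0]) cube([44, 44, 442]);


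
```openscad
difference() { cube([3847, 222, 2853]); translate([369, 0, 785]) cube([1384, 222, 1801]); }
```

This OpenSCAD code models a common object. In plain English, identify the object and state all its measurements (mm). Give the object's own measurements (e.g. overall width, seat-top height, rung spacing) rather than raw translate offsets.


A wall 3847 mm long (x), 222 mm thick (y), 2853 mm tall, with a rectangular window opening cut through it. The opening is 1384 mm wide and 1801 mm tall; its sill is at z = 785 mm and its near (−x) edge is 369 mm from the wall's −x end. The opening passes through the full wall thickness.


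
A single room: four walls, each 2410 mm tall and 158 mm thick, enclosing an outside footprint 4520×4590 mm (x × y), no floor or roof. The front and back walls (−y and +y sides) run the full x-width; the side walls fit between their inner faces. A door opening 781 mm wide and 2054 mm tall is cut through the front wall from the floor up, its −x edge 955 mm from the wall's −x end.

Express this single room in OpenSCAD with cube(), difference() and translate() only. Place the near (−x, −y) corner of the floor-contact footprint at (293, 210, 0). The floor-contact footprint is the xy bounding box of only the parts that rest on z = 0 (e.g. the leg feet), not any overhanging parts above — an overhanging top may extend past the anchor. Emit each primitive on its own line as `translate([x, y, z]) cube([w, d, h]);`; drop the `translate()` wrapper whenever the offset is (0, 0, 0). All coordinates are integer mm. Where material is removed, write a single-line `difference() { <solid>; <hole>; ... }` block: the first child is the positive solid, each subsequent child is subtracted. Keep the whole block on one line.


difference() { translate([293, 210, 0]) cube([4520, 158, 2410]); translate([1248, 210, 0]) cube([781, 158, 2054]); }
translate([293, 4642, 0]) cube([4520, 158, 2410]);
translate([293, 368, 0]) cube([158, 4274, 2410]);
translate([4655, 368, 0]) cube([158, 4274, 2410]);


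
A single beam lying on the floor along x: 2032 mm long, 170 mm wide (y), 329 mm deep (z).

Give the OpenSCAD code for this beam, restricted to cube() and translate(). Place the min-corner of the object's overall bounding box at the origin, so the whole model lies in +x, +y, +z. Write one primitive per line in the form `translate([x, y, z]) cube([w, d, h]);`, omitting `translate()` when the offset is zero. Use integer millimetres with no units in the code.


cube([2032, 170, 329]);


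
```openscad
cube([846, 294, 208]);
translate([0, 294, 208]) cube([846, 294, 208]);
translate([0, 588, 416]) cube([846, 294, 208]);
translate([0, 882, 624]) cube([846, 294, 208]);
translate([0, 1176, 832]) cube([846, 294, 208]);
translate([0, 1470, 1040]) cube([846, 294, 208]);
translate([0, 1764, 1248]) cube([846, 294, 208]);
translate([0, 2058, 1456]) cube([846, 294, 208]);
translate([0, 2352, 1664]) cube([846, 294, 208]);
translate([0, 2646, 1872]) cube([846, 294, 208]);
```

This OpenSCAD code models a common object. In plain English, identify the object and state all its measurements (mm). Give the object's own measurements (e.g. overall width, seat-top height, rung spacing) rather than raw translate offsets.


A straight staircase of 10 solid steps. Each step is 846 mm wide (x), 294 mm deep (y, the going) and 208 mm tall (the rise). The first step rests on the floor; each subsequent step sits one going further in +y and one rise higher in +z, directly behind and above the previous step with no overlap.


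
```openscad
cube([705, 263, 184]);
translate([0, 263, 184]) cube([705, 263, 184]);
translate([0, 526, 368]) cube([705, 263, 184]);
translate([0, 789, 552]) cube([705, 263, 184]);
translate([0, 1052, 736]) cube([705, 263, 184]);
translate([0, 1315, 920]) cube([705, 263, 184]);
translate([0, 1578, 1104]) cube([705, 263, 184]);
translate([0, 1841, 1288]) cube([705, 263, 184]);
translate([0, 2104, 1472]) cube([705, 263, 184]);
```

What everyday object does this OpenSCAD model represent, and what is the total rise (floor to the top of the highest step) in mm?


A staircase. The total rise is 1656 mm.

9 identical blocks, each offset up and back from the previous — a staircase. Each step is 184 mm tall and there are 9 of them, so the total rise is 9 × 184 = 1656 mm.


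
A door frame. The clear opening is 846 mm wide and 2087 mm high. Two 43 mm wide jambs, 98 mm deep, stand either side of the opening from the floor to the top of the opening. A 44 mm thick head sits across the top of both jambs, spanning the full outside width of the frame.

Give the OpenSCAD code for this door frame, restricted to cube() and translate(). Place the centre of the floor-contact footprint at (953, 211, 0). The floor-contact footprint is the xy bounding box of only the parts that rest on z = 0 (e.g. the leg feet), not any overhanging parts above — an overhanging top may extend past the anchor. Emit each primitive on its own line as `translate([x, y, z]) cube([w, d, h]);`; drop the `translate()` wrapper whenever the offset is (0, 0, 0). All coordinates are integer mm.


translate([487, 162, 0]) cube([43, 98, 2087]);
translate([1376, 162, 0]) cube([43, 98, 2087]);
translate([487, 162, 2087]) cube([932, 98, 44]);


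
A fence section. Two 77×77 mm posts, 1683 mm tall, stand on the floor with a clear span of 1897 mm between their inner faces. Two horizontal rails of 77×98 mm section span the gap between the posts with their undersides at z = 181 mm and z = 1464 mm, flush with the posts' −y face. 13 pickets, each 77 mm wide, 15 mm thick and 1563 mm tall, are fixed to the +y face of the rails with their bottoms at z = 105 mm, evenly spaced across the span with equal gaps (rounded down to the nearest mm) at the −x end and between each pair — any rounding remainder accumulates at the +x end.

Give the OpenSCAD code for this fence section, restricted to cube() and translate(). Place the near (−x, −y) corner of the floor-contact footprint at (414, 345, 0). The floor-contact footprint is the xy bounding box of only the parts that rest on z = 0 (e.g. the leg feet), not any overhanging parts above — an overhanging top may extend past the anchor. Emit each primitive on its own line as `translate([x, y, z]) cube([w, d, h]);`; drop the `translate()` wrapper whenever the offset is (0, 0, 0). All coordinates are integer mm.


translate([414, 345, 0]) cube([77, 77, 1683]);
translate([2388, 345, 0]) cube([77, 77, 1683]);
translate([491, 345, 181]) cube([1897, 77, 98]);
translate([491, 345, 1464]) cube([1897, 77, 98]);
translate([555, 422, 105]) cube([77, 15, 1563]);
translate([696, 422, 105]) cube([77, 15, 1563]);
translate([837, 422, 105]) cube([77, 15, 1563]);
translate([978, 422, 105]) cube([77, 15, 1563]);
translate([1119, 422, 105]) cube([77, 15, 1563]);
translate([1260, 422, 105]) cube([77, 15, 1563]);
translate([1401, 422, 105]) cube([77, 15, 1563]);
translate([1542, 422, 105]) cube([77, 15, 1563]);
translate([1683, 422, 105]) cube([77, 15, 1563]);
translate([1824, 422, 105]) cube([77, 15, 1563]);
translate([1965, 422, 105]) cube([77, 15, 1563]);
translate([2106, 422, 105]) cube([77, 15, 1563]);
translate([2247, 422, 105]) cube([77, 15, 1563]);


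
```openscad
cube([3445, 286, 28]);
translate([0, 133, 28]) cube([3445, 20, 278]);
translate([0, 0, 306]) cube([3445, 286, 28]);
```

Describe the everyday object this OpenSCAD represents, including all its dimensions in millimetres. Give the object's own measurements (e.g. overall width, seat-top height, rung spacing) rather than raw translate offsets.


An I-beam lying along x, 3445 mm long. Overall section height 334 mm. Two flanges 286 mm wide (y) and 28 mm thick, one on the floor and one at the top; a web 20 mm thick runs between them, centred on the flange width.


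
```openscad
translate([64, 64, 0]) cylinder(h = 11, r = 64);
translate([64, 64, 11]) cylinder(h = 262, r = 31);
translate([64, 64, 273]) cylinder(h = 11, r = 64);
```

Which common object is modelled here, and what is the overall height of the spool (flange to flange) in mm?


A spool. The overall height is 284 mm.

Three coaxial cylinders, large–small–large — a spool. Two 11 mm flanges and a 262 mm core give 11 + 262 + 11 = 284 mm.


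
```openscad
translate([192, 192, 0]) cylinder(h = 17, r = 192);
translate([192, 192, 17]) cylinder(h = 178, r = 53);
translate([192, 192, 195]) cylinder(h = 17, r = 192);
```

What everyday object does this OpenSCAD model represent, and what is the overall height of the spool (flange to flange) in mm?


A spool. The overall height is 212 mm.

Three coaxial cylinders, large–small–large — a spool. Two 17 mm flanges and a 178 mm core give 17 + 178 + 17 = 212 mm.


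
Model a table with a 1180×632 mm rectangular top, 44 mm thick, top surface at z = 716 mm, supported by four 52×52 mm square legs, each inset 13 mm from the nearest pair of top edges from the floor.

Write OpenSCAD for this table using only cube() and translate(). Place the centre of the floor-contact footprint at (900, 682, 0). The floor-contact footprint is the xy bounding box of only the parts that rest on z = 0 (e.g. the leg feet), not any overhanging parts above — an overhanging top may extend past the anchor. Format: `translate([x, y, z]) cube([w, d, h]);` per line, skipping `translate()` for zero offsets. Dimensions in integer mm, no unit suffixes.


translate([310, 366, 672]) cube([1180, 632, 44]);
translate([323, 379, 0]) cube([52, 52, 672]);
translate([1425, 379, 0]) cube([52, 52, 672]);
translate([323, 933, 0]) cube([52, 52, 672]);
translate([1425, 933, 0]) cube([52, 52, 672]);


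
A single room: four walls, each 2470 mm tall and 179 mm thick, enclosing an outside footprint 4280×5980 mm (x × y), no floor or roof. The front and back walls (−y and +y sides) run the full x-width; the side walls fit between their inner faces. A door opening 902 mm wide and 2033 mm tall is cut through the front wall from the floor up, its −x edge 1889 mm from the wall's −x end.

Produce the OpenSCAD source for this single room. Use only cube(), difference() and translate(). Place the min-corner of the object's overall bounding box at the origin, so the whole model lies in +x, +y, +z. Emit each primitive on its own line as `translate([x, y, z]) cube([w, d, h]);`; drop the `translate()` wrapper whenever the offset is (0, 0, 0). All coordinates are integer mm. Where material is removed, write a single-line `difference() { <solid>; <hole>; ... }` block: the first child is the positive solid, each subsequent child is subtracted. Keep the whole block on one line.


difference() { cube([4280, 179, 2470]); translate([1889, 0, 0]) cube([902, 179, 2033]); }
translate([0, 5801, 0]) cube([4280, 179, 2470]);
translate([0, 179, 0]) cube([179, 5622, 2470]);
translate([4101, 179, 0]) cube([179, 5622, 2470]);


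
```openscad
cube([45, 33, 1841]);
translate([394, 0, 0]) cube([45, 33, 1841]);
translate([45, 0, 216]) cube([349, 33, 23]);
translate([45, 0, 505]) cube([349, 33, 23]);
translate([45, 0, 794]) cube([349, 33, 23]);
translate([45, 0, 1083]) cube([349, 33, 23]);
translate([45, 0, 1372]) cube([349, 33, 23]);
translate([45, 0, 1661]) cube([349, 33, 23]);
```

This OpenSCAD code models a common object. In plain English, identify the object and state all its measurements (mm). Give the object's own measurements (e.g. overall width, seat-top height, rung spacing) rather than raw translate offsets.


A straight ladder. Two 45×33 mm vertical rails, 1841 mm tall, stand 439 mm apart (outside-to-outside) with their front faces coplanar on the −y side. 6 rungs, each 33 mm deep and 23 mm tall, span between the inner faces of the rails, front faces flush with the rails. The lowest rung's underside is at z = 216 mm and rungs are spaced 289 mm apart (underside to underside).


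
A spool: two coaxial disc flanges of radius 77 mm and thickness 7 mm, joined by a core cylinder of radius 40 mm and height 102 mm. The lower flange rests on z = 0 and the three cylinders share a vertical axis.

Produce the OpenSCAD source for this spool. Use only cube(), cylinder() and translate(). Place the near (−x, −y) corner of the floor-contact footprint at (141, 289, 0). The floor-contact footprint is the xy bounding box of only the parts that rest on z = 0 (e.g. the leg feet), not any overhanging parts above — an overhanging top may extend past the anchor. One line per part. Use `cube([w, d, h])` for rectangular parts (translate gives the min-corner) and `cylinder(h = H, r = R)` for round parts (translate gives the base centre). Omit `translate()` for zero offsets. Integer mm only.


translate([218, 366, 0]) cylinder(h = 7, r = 77);
translate([218, 366, 7]) cylinder(h = 102, r = 40);
translate([218, 366, 109]) cylinder(h = 7, r = 77);


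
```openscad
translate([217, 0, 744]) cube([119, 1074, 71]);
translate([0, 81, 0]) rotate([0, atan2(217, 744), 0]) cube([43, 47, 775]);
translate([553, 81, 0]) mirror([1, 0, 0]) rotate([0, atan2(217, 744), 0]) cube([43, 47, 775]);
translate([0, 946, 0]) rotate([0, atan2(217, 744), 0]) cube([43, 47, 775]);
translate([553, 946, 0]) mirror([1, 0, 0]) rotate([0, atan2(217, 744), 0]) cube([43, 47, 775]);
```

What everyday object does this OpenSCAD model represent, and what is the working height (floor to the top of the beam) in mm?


A sawhorse. The overall height is 815 mm.

A beam across two mirrored pairs of raked legs — a sawhorse. The beam's underside is at z = 744 (matching the legs' vertical rise in atan2(217, 744)) and the beam is 71 mm tall, so its top is at 744 + 71 = 815 mm. The raked legs top out at the beam's underside, so that is the highest point.


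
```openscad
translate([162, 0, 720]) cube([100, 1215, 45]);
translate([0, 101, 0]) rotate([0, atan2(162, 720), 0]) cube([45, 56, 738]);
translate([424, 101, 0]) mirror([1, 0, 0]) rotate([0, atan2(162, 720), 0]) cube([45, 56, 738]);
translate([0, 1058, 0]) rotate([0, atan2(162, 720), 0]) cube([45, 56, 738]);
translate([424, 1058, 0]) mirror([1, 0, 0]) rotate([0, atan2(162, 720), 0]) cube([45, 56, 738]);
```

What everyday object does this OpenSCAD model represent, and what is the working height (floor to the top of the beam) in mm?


A sawhorse. The overall height is 765 mm.

A beam across two mirrored pairs of raked legs — a sawhorse. The beam's underside is at z = 720 (matching the legs' vertical rise in atan2(162, 720)) and the beam is 45 mm tall, so its top is at 720 + 45 = 765 mm. The raked legs top out at the beam's underside, so that is the highest point.


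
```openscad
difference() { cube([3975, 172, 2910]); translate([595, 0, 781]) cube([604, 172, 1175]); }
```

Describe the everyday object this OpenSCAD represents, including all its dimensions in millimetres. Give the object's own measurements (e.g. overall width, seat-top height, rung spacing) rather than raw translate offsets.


A wall 3975 mm long (x), 172 mm thick (y), 2910 mm tall, with a rectangular window opening cut through it. The opening is 604 mm wide and 1175 mm tall; its sill is at z = 781 mm and its near (−x) edge is 595 mm from the wall's −x end. The opening passes through the full wall thickness.


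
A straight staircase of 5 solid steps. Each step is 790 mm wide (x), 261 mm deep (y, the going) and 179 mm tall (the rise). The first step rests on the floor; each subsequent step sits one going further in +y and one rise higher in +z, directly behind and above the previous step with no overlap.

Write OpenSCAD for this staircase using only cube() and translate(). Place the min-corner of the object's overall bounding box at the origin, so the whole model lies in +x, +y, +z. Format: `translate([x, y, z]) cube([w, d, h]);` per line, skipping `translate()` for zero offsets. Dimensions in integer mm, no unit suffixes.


cube([790, 261, 179]);
translate([0, 261, 179]) cube([790, 261, 179]);
translate([0, 522, 358]) cube([790, 261, 179]);
translate([0, 783, 537]) cube([790, 261, 179]);
translate([0, 1044, 716]) cube([790, 261, 179]);


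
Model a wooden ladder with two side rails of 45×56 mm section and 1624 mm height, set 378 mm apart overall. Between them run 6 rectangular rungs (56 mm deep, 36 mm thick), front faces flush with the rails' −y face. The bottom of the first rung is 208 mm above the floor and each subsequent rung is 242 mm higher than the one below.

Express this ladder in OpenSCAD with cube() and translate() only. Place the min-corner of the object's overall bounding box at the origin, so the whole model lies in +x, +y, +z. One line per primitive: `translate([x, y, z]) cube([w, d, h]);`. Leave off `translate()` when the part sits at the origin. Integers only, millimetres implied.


cube([45, 56, 1624]);
translate([333, 0, 0]) cube([45, 56, 1624]);
translate([45, 0, 208]) cube([288, 56, 36]);
translate([45, 0, 450]) cube([288, 56, 36]);
translate([45, 0, 692]) cube([288, 56, 36]);
translate([45, 0, 934]) cube([288, 56, 36]);
translate([45, 0, 1176]) cube([288, 56, 36]);
translate([45, 0, 1418]) cube([288, 56, 36]);


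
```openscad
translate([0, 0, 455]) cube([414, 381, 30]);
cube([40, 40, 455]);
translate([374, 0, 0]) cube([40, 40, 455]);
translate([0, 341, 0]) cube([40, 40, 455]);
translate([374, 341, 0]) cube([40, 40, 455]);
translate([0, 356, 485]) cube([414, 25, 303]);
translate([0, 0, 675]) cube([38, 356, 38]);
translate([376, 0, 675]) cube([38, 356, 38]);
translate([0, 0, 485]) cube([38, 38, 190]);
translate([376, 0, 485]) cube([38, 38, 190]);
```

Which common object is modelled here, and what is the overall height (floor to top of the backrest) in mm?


A chair. The overall height is 788 mm.

A slab on four corner posts with a tall panel at the back — a chair. The seat slab sits at z = 455 with thickness 30, and the 303 mm backrest starts at the seat top, so the overall height is 455 + 30 + 303 = 788 mm.


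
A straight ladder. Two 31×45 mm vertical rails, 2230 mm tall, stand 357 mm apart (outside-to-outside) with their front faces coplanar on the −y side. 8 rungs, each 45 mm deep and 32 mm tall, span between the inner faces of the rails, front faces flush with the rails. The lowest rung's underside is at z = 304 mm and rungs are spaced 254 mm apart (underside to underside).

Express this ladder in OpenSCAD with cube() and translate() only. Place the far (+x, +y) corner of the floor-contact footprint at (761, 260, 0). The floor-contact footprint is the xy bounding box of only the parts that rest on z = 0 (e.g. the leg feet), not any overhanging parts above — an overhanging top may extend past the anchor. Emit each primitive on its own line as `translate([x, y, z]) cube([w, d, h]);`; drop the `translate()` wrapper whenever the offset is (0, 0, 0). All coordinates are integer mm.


translate([404, 215, 0]) cube([31, 45, 2230]);
translate([730, 215, 0]) cube([31, 45, 2230]);
translate([435, 215, 304]) cube([295, 45, 32]);
translate([435, 215, 558]) cube([295, 45, 32]);
translate([435, 215, 812]) cube([295, 45, 32]);
translate([435, 215, 1066]) cube([295, 45, 32]);
translate([435, 215, 1320]) cube([295, 45, 32]);
translate([435, 215, 1574]) cube([295, 45, 32]);
translate([435, 215, 1828]) cube([295, 45, 32]);
translate([435, 215, 2082]) cube([295, 45, 32]);
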